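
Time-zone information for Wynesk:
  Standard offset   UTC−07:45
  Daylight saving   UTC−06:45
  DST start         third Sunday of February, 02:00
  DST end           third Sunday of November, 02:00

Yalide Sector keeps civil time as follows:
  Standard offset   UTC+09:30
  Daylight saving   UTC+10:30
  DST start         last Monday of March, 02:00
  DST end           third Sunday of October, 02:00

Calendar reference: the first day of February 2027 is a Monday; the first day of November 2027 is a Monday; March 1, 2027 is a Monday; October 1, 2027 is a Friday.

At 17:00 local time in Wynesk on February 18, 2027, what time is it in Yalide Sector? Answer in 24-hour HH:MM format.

10:15

1 February 2027 is a Monday, so the first Sunday is February 7 and the third is February 21.
1 November 2027 is a Monday, so the first Sunday is November 7 and the third is November 21.
Daylight saving runs 21 February – 21 November; February 18, 2027 is outside that window, so Wynesk is on standard time at UTC−07:45.
17:00 Wynesk + 7h45m = 00:45 UTC (rolling into the next day, 19 February 2027).
1 March 2027 is a Monday, so Mondays fall on 1, 8, 15, 22, 29; the last is March 29.
1 October 2027 is a Friday, so the first Sunday is October 3 and the third is October 17.
At the standard offset (UTC+09:30), 00:45 UTC + 9h30m = 10:15 Yalide Sector standard time.
Daylight saving runs 29 March – 17 October; the standard-time date in Yalide Sector, February 19, 2027, is outside that window, so Yalide Sector is on standard time at UTC+09:30.
00:45 UTC + 9h30m = 10:15 Yalide Sector.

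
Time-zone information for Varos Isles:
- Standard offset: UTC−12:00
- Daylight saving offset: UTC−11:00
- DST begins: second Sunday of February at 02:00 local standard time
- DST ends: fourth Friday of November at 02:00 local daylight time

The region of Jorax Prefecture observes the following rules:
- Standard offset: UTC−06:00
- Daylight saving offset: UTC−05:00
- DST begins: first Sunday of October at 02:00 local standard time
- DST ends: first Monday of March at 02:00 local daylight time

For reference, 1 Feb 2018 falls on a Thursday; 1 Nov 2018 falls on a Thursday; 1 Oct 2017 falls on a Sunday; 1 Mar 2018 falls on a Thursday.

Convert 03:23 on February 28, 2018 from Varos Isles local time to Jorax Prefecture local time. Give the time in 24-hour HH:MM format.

1 February 2018 is a Thursday, so the first Sunday is February 4 and the second is February 11.
1 November 2018 is a Thursday, so the first Friday is November 2 and the fourth is November 23.
Daylight saving runs 11 February – 23 November; February 28, 2018 is inside that window, so Varos Isles is at UTC−11:00.
03:23 Varos Isles + 11h = 14:23 UTC.
1 October 2017 is a Sunday, so the first Sunday is October 1.
1 March 2018 is a Thursday, so the first Monday is March 5.
At the standard offset (UTC−06:00), 14:23 UTC − 6h = 08:23 Jorax Prefecture standard time.
The standard-time date in Jorax Prefecture, February 28, 2018, lies within the daylight-saving period (1 October 2017 – 5 March 2018), so Jorax Prefecture is on daylight time, UTC−05:00.
14:23 UTC − 5h = 09:23 Jorax Prefecture.

09:23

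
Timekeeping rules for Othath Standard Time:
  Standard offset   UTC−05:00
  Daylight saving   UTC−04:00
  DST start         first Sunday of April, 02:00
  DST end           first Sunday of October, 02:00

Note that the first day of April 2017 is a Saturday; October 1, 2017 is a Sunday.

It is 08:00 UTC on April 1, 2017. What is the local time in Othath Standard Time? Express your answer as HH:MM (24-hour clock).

1 April 2017 is a Saturday, so the first Sunday is April 2.
1 October 2017 is a Sunday, so the first Sunday is October 1.
At the standard offset (UTC−05:00), 08:00 UTC − 5h = 03:00 Othath Standard Time standard time.
The standard-time date in Othath Standard Time, April 1, 2017, does not fall between 2 April and 1 October, so daylight saving is not in effect and Othath Standard Time is at UTC−05:00.
08:00 UTC − 5h = 03:00 local.

03:00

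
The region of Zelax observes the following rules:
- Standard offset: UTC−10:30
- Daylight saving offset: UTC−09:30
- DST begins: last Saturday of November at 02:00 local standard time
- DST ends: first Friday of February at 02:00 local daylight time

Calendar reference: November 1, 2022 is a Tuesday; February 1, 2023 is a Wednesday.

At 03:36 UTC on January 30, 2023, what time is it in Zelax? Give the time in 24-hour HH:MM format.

1 November 2022 is a Tuesday, so Saturdays fall on 5, 12, 19, 26; the last is November 26.
1 February 2023 is a Wednesday, so the first Friday is February 3.
At the standard offset (UTC−10:30), 03:36 UTC − 10h30m = 17:06 Zelax standard time (rolling into the previous day, 29 January 2023).
The standard-time date in Zelax, January 29, 2023, falls between 26 November 2022 and 3 February 2023, so daylight saving is in effect and Zelax is at UTC−09:30.
03:36 UTC − 9h30m = 18:06 local (rolling into the previous day, 29 January 2023).

18:06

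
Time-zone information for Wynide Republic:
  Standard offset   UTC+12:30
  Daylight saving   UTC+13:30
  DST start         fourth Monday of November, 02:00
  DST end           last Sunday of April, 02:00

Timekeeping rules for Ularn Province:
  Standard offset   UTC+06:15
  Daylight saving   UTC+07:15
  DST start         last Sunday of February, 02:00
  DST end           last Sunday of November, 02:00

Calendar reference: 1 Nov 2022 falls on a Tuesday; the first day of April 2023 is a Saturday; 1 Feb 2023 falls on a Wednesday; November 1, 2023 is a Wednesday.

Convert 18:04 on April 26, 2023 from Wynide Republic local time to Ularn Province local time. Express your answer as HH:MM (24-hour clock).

1 November 2022 is a Tuesday, so the first Monday is November 7 and the fourth is November 28.
1 April 2023 is a Saturday, so Sundays fall on 2, 9, 16, 23, 30; the last is April 30.
April 26, 2023 lies within the daylight-saving period (28 November 2022 – 30 April 2023), so Wynide Republic is on daylight time, UTC+13:30.
18:04 Wynide Republic − 13h30m = 04:34 UTC.
1 February 2023 is a Wednesday, so Sundays fall on 5, 12, 19, 26; the last is February 26.
1 November 2023 is a Wednesday, so Sundays fall on 5, 12, 19, 26; the last is November 26.
At the standard offset (UTC+06:15), 04:34 UTC + 6h15m = 10:49 Ularn Province standard time.
The standard-time date in Ularn Province, April 26, 2023, lies within the daylight-saving period (26 February – 26 November), so Ularn Province is on daylight time, UTC+07:15.
04:34 UTC + 7h15m = 11:49 Ularn Province.

11:49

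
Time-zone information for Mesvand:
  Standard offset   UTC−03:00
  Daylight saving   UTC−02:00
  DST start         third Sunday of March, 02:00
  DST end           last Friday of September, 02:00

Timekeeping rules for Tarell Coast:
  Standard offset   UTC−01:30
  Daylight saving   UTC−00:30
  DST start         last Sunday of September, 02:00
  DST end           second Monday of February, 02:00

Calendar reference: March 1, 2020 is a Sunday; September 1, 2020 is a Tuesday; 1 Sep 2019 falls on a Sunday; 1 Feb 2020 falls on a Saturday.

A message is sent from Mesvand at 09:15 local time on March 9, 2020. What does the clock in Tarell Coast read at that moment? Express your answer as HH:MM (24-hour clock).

1 March 2020 is a Sunday, so the first Sunday is March 1 and the third is March 15.
1 September 2020 is a Tuesday, so Fridays fall on 4, 11, 18, 25; the last is September 25.
March 9, 2020 is outside the daylight-saving period (15 March – 25 September), so Mesvand is on standard time, UTC−03:00.
09:15 Mesvand + 3h = 12:15 UTC.
1 September 2019 is a Sunday, so Sundays fall on 1, 8, 15, 22, 29; the last is September 29.
1 February 2020 is a Saturday, so the first Monday is February 3 and the second is February 10.
At the standard offset (UTC−01:30), 12:15 UTC − 1h30m = 10:45 Tarell Coast standard time.
The standard-time date in Tarell Coast, March 9, 2020, does not fall between 29 September 2019 and 10 February 2020, so daylight saving is not in effect and Tarell Coast is at UTC−01:30.
12:15 UTC − 1h30m = 10:45 Tarell Coast.

10:45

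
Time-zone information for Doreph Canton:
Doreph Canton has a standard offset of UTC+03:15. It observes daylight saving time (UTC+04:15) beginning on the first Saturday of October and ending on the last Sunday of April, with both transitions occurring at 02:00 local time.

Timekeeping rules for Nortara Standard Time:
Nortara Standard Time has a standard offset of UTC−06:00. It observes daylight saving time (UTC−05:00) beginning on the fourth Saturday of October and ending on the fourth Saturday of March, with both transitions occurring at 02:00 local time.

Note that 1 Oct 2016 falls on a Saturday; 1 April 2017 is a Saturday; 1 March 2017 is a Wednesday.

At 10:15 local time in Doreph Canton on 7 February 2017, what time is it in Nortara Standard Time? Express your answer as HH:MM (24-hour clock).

1 October 2016 is a Saturday, so the first Saturday is October 1.
1 April 2017 is a Saturday, so Sundays fall on 2, 9, 16, 23, 30; the last is April 30.
7 February 2017 falls between 1 October 2016 and 30 April 2017, so daylight saving is in effect and Doreph Canton is at UTC+04:15.
10:15 Doreph Canton − 4h15m = 06:00 UTC.
1 October 2016 is a Saturday, so the first Saturday is October 1 and the fourth is October 22.
1 March 2017 is a Wednesday, so the first Saturday is March 4 and the fourth is March 25.
At the standard offset (UTC−06:00), 06:00 UTC − 6h = 00:00 Nortara Standard Time standard time.
The standard-time date in Nortara Standard Time, 7 February 2017, lies within the daylight-saving period (22 October 2016 – 25 March 2017), so Nortara Standard Time is on daylight time, UTC−05:00.
06:00 UTC − 5h = 01:00 Nortara Standard Time.

01:00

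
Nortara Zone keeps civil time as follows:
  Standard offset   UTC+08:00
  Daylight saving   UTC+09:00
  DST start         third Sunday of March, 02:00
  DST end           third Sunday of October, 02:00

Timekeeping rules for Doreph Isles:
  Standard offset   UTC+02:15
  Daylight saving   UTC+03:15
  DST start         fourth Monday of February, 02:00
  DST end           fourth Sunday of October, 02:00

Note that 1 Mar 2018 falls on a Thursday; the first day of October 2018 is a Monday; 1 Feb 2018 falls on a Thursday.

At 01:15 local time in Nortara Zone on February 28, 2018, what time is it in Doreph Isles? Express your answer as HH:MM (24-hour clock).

1 March 2018 is a Thursday, so the first Sunday is March 4 and the third is March 18.
1 October 2018 is a Monday, so the first Sunday is October 7 and the third is October 21.
Daylight saving runs 18 March – 21 October; February 28, 2018 is outside that window, so Nortara Zone is on standard time at UTC+08:00.
01:15 Nortara Zone − 8h = 17:15 UTC (rolling into the previous day, 27 February 2018).
1 February 2018 is a Thursday, so the first Monday is February 5 and the fourth is February 26.
1 October 2018 is a Monday, so the first Sunday is October 7 and the fourth is October 28.
At the standard offset (UTC+02:15), 17:15 UTC + 2h15m = 19:30 Doreph Isles standard time.
The standard-time date in Doreph Isles, February 27, 2018, falls between 26 February and 28 October, so daylight saving is in effect and Doreph Isles is at UTC+03:15.
17:15 UTC + 3h15m = 20:30 Doreph Isles.

20:30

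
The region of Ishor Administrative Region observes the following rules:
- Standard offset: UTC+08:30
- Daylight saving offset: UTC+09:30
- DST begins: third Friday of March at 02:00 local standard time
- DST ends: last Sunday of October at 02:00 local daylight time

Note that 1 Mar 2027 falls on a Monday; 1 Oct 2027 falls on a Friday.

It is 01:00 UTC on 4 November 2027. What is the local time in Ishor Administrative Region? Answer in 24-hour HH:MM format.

09:30

1 March 2027 is a Monday, so the first Friday is March 5 and the third is March 19.
1 October 2027 is a Friday, so Sundays fall on 3, 10, 17, 24, 31; the last is October 31.
At the standard offset (UTC+08:30), 01:00 UTC + 8h30m = 09:30 Ishor Administrative Region standard time.
Daylight saving runs 19 March – 31 October; the standard-time date in Ishor Administrative Region, 4 November 2027, is outside that window, so Ishor Administrative Region is on standard time at UTC+08:30.
01:00 UTC + 8h30m = 09:30 local.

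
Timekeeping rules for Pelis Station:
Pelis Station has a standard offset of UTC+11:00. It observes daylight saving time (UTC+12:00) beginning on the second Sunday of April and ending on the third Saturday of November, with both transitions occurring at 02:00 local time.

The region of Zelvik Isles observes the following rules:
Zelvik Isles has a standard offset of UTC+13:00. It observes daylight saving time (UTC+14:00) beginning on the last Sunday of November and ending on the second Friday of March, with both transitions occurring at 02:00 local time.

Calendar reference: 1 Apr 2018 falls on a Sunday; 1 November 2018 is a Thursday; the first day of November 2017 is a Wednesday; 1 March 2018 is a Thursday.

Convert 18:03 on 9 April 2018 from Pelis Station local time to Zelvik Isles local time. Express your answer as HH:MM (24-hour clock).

1 April 2018 is a Sunday, so the first Sunday is April 1 and the second is April 8.
1 November 2018 is a Thursday, so the first Saturday is November 3 and the third is November 17.
9 April 2018 lies within the daylight-saving period (8 April – 17 November), so Pelis Station is on daylight time, UTC+12:00.
18:03 Pelis Station − 12h = 06:03 UTC.
1 November 2017 is a Wednesday, so Sundays fall on 5, 12, 19, 26; the last is November 26.
1 March 2018 is a Thursday, so the first Friday is March 2 and the second is March 9.
At the standard offset (UTC+13:00), 06:03 UTC + 13h = 19:03 Zelvik Isles standard time.
Daylight saving runs 26 November 2017 – 9 March 2018; the standard-time date in Zelvik Isles, 9 April 2018, is outside that window, so Zelvik Isles is on standard time at UTC+13:00.
06:03 UTC + 13h = 19:03 Zelvik Isles.

19:03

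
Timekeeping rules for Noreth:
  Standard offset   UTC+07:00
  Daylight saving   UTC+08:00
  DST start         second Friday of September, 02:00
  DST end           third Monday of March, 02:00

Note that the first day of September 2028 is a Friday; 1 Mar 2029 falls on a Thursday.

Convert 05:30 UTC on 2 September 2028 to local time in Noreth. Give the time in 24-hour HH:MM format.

1 September 2028 is a Friday, so the first Friday is September 1 and the second is September 8.
1 March 2029 is a Thursday, so the first Monday is March 5 and the third is March 19.
At the standard offset (UTC+07:00), 05:30 UTC + 7h = 12:30 Noreth standard time.
Daylight saving runs 8 September 2028 – 19 March 2029; the standard-time date in Noreth, 2 September 2028, is outside that window, so Noreth is on standard time at UTC+07:00.
05:30 UTC + 7h = 12:30 local.

12:30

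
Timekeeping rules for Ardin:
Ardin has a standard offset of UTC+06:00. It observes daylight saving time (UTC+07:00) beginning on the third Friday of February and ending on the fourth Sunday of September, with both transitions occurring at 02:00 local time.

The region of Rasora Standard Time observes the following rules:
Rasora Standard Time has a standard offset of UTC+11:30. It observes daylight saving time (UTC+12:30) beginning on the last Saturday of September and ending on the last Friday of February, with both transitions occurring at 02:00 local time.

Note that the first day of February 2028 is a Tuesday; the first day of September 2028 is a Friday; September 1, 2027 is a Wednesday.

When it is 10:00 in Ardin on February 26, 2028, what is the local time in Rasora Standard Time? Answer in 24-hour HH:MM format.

14:30

1 February 2028 is a Tuesday, so the first Friday is February 4 and the third is February 18.
1 September 2028 is a Friday, so the first Sunday is September 3 and the fourth is September 24.
February 26, 2028 lies within the daylight-saving period (18 February – 24 September), so Ardin is on daylight time, UTC+07:00.
10:00 Ardin − 7h = 03:00 UTC.
1 September 2027 is a Wednesday, so Saturdays fall on 4, 11, 18, 25; the last is September 25.
1 February 2028 is a Tuesday, so Fridays fall on 4, 11, 18, 25; the last is February 25.
At the standard offset (UTC+11:30), 03:00 UTC + 11h30m = 14:30 Rasora Standard Time standard time.
The standard-time date in Rasora Standard Time, February 26, 2028, is outside the daylight-saving period (25 September 2027 – 25 February 2028), so Rasora Standard Time is on standard time, UTC+11:30.
03:00 UTC + 11h30m = 14:30 Rasora Standard Time.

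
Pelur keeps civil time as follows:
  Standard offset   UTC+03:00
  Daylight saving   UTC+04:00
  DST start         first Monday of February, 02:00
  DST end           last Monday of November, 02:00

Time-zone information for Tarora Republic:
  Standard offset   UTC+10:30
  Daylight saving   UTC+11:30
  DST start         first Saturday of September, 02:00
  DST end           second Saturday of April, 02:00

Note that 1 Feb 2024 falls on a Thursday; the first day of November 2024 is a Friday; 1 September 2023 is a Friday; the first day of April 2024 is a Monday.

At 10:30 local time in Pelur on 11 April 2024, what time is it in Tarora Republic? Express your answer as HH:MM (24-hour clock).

18:00

1 February 2024 is a Thursday, so the first Monday is February 5.
1 November 2024 is a Friday, so Mondays fall on 4, 11, 18, 25; the last is November 25.
11 April 2024 lies within the daylight-saving period (5 February – 25 November), so Pelur is on daylight time, UTC+04:00.
10:30 Pelur − 4h = 06:30 UTC.
1 September 2023 is a Friday, so the first Saturday is September 2.
1 April 2024 is a Monday, so the first Saturday is April 6 and the second is April 13.
At the standard offset (UTC+10:30), 06:30 UTC + 10h30m = 17:00 Tarora Republic standard time.
The standard-time date in Tarora Republic, 11 April 2024, lies within the daylight-saving period (2 September 2023 – 13 April 2024), so Tarora Republic is on daylight time, UTC+11:30.
06:30 UTC + 11h30m = 18:00 Tarora Republic.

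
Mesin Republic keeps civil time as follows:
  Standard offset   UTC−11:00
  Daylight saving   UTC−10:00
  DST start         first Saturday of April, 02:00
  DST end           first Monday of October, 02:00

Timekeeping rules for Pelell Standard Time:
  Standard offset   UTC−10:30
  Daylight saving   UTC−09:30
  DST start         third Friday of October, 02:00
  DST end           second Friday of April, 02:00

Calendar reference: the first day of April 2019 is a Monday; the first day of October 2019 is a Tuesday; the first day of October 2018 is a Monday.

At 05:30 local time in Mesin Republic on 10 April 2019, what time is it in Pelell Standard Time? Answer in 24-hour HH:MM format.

06:00

1 April 2019 is a Monday, so the first Saturday is April 6.
1 October 2019 is a Tuesday, so the first Monday is October 7.
Daylight saving runs 6 April – 7 October; 10 April 2019 is inside that window, so Mesin Republic is at UTC−10:00.
05:30 Mesin Republic + 10h = 15:30 UTC.
1 October 2018 is a Monday, so the first Friday is October 5 and the third is October 19.
1 April 2019 is a Monday, so the first Friday is April 5 and the second is April 12.
At the standard offset (UTC−10:30), 15:30 UTC − 10h30m = 05:00 Pelell Standard Time standard time.
The standard-time date in Pelell Standard Time, 10 April 2019, lies within the daylight-saving period (19 October 2018 – 12 April 2019), so Pelell Standard Time is on daylight time, UTC−09:30.
15:30 UTC − 9h30m = 06:00 Pelell Standard Time.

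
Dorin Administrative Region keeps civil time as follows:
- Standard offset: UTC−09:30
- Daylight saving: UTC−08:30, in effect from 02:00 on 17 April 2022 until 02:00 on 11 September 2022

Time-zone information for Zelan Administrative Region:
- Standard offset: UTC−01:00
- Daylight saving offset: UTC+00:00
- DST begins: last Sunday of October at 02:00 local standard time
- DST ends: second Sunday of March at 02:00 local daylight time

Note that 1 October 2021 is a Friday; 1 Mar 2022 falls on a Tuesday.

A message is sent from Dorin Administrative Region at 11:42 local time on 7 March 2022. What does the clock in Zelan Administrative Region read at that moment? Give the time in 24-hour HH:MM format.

21:12

Daylight saving runs 17 April – 11 September; 7 March 2022 is outside that window, so Dorin Administrative Region is on standard time at UTC−09:30.
11:42 Dorin Administrative Region + 9h30m = 21:12 UTC.
1 October 2021 is a Friday, so Sundays fall on 3, 10, 17, 24, 31; the last is October 31.
1 March 2022 is a Tuesday, so the first Sunday is March 6 and the second is March 13.
At the standard offset (UTC−01:00), 21:12 UTC − 1h = 20:12 Zelan Administrative Region standard time.
Daylight saving runs 31 October 2021 – 13 March 2022; the standard-time date in Zelan Administrative Region, 7 March 2022, is inside that window, so Zelan Administrative Region is at UTC+00:00.
21:12 UTC + 0h = 21:12 Zelan Administrative Region.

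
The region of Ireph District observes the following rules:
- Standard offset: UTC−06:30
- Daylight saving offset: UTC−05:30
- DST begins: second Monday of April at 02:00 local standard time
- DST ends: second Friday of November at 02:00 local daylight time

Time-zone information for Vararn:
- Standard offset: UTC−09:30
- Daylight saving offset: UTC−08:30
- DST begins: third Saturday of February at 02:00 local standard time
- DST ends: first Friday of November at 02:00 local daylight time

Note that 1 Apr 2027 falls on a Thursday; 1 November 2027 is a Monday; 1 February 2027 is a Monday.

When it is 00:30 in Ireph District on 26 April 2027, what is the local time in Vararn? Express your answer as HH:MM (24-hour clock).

21:30

1 April 2027 is a Thursday, so the first Monday is April 5 and the second is April 12.
1 November 2027 is a Monday, so the first Friday is November 5 and the second is November 12.
26 April 2027 falls between 12 April and 12 November, so daylight saving is in effect and Ireph District is at UTC−05:30.
00:30 Ireph District + 5h30m = 06:00 UTC.
1 February 2027 is a Monday, so the first Saturday is February 6 and the third is February 20.
1 November 2027 is a Monday, so the first Friday is November 5.
At the standard offset (UTC−09:30), 06:00 UTC − 9h30m = 20:30 Vararn standard time (rolling into the previous day, 25 April 2027).
The standard-time date in Vararn, 25 April 2027, lies within the daylight-saving period (20 February – 5 November), so Vararn is on daylight time, UTC−08:30.
06:00 UTC − 8h30m = 21:30 Vararn (rolling into the previous day, 25 April 2027).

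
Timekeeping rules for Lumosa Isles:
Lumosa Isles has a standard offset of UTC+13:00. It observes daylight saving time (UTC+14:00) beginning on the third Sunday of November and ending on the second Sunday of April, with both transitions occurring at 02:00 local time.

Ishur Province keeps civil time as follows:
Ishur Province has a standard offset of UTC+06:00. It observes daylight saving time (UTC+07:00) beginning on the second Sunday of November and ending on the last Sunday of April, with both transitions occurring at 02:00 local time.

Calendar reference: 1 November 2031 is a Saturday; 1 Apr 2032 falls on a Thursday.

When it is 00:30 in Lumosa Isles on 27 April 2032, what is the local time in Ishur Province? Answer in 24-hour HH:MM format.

17:30

1 November 2031 is a Saturday, so the first Sunday is November 2 and the third is November 16.
1 April 2032 is a Thursday, so the first Sunday is April 4 and the second is April 11.
Daylight saving runs 16 November 2031 – 11 April 2032; 27 April 2032 is outside that window, so Lumosa Isles is on standard time at UTC+13:00.
00:30 Lumosa Isles − 13h = 11:30 UTC (rolling into the previous day, 26 April 2032).
1 November 2031 is a Saturday, so the first Sunday is November 2 and the second is November 9.
1 April 2032 is a Thursday, so Sundays fall on 4, 11, 18, 25; the last is April 25.
At the standard offset (UTC+06:00), 11:30 UTC + 6h = 17:30 Ishur Province standard time.
Daylight saving runs 9 November 2031 – 25 April 2032; the standard-time date in Ishur Province, 26 April 2032, is outside that window, so Ishur Province is on standard time at UTC+06:00.
11:30 UTC + 6h = 17:30 Ishur Province.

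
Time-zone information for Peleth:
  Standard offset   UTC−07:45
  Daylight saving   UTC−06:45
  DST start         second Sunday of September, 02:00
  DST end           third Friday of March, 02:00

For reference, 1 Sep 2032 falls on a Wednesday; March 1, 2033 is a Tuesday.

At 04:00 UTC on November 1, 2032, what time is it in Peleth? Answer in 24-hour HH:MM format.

1 September 2032 is a Wednesday, so the first Sunday is September 5 and the second is September 12.
1 March 2033 is a Tuesday, so the first Friday is March 4 and the third is March 18.
At the standard offset (UTC−07:45), 04:00 UTC − 7h45m = 20:15 Peleth standard time (rolling into the previous day, 31 October 2032).
The standard-time date in Peleth, October 31, 2032, falls between 12 September 2032 and 18 March 2033, so daylight saving is in effect and Peleth is at UTC−06:45.
04:00 UTC − 6h45m = 21:15 local (rolling into the previous day, 31 October 2032).

21:15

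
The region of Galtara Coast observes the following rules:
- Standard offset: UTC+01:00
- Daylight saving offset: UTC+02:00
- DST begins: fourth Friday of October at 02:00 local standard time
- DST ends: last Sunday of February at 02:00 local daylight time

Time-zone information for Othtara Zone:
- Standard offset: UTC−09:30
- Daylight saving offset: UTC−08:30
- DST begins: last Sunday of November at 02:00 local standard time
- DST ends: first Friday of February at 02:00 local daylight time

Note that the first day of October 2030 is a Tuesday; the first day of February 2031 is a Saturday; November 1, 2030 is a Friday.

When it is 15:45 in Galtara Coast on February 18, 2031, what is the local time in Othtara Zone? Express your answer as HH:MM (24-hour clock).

1 October 2030 is a Tuesday, so the first Friday is October 4 and the fourth is October 25.
1 February 2031 is a Saturday, so Sundays fall on 2, 9, 16, 23; the last is February 23.
February 18, 2031 falls between 25 October 2030 and 23 February 2031, so daylight saving is in effect and Galtara Coast is at UTC+02:00.
15:45 Galtara Coast − 2h = 13:45 UTC.
1 November 2030 is a Friday, so Sundays fall on 3, 10, 17, 24; the last is November 24.
1 February 2031 is a Saturday, so the first Friday is February 7.
At the standard offset (UTC−09:30), 13:45 UTC − 9h30m = 04:15 Othtara Zone standard time.
The standard-time date in Othtara Zone, February 18, 2031, is outside the daylight-saving period (24 November 2030 – 7 February 2031), so Othtara Zone is on standard time, UTC−09:30.
13:45 UTC − 9h30m = 04:15 Othtara Zone.

04:15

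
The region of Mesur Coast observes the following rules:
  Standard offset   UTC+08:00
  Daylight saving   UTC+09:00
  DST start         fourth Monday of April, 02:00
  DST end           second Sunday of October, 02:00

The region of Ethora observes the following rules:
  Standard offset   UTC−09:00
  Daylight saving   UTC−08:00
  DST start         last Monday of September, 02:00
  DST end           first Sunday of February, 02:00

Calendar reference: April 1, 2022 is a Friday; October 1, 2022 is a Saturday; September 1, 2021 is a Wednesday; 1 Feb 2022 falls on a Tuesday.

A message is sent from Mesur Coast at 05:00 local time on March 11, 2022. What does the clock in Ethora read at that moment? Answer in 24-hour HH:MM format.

1 April 2022 is a Friday, so the first Monday is April 4 and the fourth is April 25.
1 October 2022 is a Saturday, so the first Sunday is October 2 and the second is October 9.
Daylight saving runs 25 April – 9 October; March 11, 2022 is outside that window, so Mesur Coast is on standard time at UTC+08:00.
05:00 Mesur Coast − 8h = 21:00 UTC (rolling into the previous day, 10 March 2022).
1 September 2021 is a Wednesday, so Mondays fall on 6, 13, 20, 27; the last is September 27.
1 February 2022 is a Tuesday, so the first Sunday is February 6.
At the standard offset (UTC−09:00), 21:00 UTC − 9h = 12:00 Ethora standard time.
Daylight saving runs 27 September 2021 – 6 February 2022; the standard-time date in Ethora, March 10, 2022, is outside that window, so Ethora is on standard time at UTC−09:00.
21:00 UTC − 9h = 12:00 Ethora.

12:00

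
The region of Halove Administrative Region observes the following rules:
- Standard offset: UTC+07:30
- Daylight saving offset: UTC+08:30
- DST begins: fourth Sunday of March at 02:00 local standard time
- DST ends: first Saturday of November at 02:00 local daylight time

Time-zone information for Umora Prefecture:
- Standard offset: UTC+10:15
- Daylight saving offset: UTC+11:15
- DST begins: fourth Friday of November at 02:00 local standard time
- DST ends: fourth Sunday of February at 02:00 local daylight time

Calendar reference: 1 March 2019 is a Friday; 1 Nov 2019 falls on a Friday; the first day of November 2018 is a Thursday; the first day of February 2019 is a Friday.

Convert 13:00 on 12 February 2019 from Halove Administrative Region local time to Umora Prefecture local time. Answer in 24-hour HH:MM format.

16:45

1 March 2019 is a Friday, so the first Sunday is March 3 and the fourth is March 24.
1 November 2019 is a Friday, so the first Saturday is November 2.
12 February 2019 does not fall between 24 March and 2 November, so daylight saving is not in effect and Halove Administrative Region is at UTC+07:30.
13:00 Halove Administrative Region − 7h30m = 05:30 UTC.
1 November 2018 is a Thursday, so the first Friday is November 2 and the fourth is November 23.
1 February 2019 is a Friday, so the first Sunday is February 3 and the fourth is February 24.
At the standard offset (UTC+10:15), 05:30 UTC + 10h15m = 15:45 Umora Prefecture standard time.
The standard-time date in Umora Prefecture, 12 February 2019, falls between 23 November 2018 and 24 February 2019, so daylight saving is in effect and Umora Prefecture is at UTC+11:15.
05:30 UTC + 11h15m = 16:45 Umora Prefecture.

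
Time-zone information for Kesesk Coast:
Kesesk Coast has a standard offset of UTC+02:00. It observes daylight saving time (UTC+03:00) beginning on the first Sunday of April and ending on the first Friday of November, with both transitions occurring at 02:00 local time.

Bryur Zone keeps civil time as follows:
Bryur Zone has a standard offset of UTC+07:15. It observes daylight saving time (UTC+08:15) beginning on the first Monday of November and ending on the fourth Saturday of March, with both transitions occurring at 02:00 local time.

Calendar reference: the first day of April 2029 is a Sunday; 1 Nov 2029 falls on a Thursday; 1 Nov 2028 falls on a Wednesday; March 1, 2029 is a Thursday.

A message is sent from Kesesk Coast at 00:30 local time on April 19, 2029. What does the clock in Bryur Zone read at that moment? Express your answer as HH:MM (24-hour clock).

1 April 2029 is a Sunday, so the first Sunday is April 1.
1 November 2029 is a Thursday, so the first Friday is November 2.
April 19, 2029 lies within the daylight-saving period (1 April – 2 November), so Kesesk Coast is on daylight time, UTC+03:00.
00:30 Kesesk Coast − 3h = 21:30 UTC (rolling into the previous day, 18 April 2029).
1 November 2028 is a Wednesday, so the first Monday is November 6.
1 March 2029 is a Thursday, so the first Saturday is March 3 and the fourth is March 24.
At the standard offset (UTC+07:15), 21:30 UTC + 7h15m = 04:45 Bryur Zone standard time (rolling into the next day, 19 April 2029).
The standard-time date in Bryur Zone, April 19, 2029, is outside the daylight-saving period (6 November 2028 – 24 March 2029), so Bryur Zone is on standard time, UTC+07:15.
21:30 UTC + 7h15m = 04:45 Bryur Zone (rolling into the next day, 19 April 2029).

04:45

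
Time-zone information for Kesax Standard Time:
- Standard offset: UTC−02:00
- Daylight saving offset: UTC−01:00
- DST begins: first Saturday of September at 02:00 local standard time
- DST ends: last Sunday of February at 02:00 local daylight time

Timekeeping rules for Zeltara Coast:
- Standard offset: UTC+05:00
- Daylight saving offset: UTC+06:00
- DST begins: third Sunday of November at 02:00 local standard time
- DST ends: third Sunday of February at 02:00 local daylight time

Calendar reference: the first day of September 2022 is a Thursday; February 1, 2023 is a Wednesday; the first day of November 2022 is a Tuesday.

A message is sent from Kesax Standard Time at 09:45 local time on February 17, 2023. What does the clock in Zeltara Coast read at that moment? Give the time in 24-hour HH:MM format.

16:45

1 September 2022 is a Thursday, so the first Saturday is September 3.
1 February 2023 is a Wednesday, so Sundays fall on 5, 12, 19, 26; the last is February 26.
February 17, 2023 lies within the daylight-saving period (3 September 2022 – 26 February 2023), so Kesax Standard Time is on daylight time, UTC−01:00.
09:45 Kesax Standard Time + 1h = 10:45 UTC.
1 November 2022 is a Tuesday, so the first Sunday is November 6 and the third is November 20.
1 February 2023 is a Wednesday, so the first Sunday is February 5 and the third is February 19.
At the standard offset (UTC+05:00), 10:45 UTC + 5h = 15:45 Zeltara Coast standard time.
Daylight saving runs 20 November 2022 – 19 February 2023; the standard-time date in Zeltara Coast, February 17, 2023, is inside that window, so Zeltara Coast is at UTC+06:00.
10:45 UTC + 6h = 16:45 Zeltara Coast.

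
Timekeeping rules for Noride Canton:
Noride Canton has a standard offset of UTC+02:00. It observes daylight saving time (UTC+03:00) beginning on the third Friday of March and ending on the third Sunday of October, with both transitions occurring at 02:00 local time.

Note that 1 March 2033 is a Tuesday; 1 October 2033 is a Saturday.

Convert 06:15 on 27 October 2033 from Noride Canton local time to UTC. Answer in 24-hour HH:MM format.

04:15

1 March 2033 is a Tuesday, so the first Friday is March 4 and the third is March 18.
1 October 2033 is a Saturday, so the first Sunday is October 2 and the third is October 16.
27 October 2033 does not fall between 18 March and 16 October, so daylight saving is not in effect and Noride Canton is at UTC+02:00.
06:15 local − 2h = 04:15 UTC.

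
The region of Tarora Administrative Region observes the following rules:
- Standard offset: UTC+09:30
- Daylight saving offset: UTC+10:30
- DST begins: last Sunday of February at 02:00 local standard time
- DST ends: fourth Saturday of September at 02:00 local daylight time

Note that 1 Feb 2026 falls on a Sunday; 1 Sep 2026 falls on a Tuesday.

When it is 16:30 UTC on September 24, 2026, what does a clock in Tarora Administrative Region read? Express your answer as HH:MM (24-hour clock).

1 February 2026 is a Sunday, so Sundays fall on 1, 8, 15, 22; the last is February 22.
1 September 2026 is a Tuesday, so the first Saturday is September 5 and the fourth is September 26.
At the standard offset (UTC+09:30), 16:30 UTC + 9h30m = 02:00 Tarora Administrative Region standard time (rolling into the next day, 25 September 2026).
The standard-time date in Tarora Administrative Region, September 25, 2026, falls between 22 February and 26 September, so daylight saving is in effect and Tarora Administrative Region is at UTC+10:30.
16:30 UTC + 10h30m = 03:00 local (rolling into the next day, 25 September 2026).

03:00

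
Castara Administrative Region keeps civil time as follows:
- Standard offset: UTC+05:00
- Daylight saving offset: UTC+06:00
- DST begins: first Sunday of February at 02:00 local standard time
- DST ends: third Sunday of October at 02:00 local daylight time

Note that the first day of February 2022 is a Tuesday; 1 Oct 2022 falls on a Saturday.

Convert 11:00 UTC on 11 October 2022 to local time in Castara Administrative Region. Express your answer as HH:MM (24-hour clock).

17:00

1 February 2022 is a Tuesday, so the first Sunday is February 6.
1 October 2022 is a Saturday, so the first Sunday is October 2 and the third is October 16.
At the standard offset (UTC+05:00), 11:00 UTC + 5h = 16:00 Castara Administrative Region standard time.
The standard-time date in Castara Administrative Region, 11 October 2022, lies within the daylight-saving period (6 February – 16 October), so Castara Administrative Region is on daylight time, UTC+06:00.
11:00 UTC + 6h = 17:00 local.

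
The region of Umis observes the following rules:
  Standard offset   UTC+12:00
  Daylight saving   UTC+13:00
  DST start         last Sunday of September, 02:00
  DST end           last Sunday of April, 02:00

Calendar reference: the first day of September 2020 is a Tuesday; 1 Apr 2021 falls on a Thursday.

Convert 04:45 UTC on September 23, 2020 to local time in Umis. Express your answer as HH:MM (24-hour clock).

16:45

1 September 2020 is a Tuesday, so Sundays fall on 6, 13, 20, 27; the last is September 27.
1 April 2021 is a Thursday, so Sundays fall on 4, 11, 18, 25; the last is April 25.
At the standard offset (UTC+12:00), 04:45 UTC + 12h = 16:45 Umis standard time.
Daylight saving runs 27 September 2020 – 25 April 2021; the standard-time date in Umis, September 23, 2020, is outside that window, so Umis is on standard time at UTC+12:00.
04:45 UTC + 12h = 16:45 local.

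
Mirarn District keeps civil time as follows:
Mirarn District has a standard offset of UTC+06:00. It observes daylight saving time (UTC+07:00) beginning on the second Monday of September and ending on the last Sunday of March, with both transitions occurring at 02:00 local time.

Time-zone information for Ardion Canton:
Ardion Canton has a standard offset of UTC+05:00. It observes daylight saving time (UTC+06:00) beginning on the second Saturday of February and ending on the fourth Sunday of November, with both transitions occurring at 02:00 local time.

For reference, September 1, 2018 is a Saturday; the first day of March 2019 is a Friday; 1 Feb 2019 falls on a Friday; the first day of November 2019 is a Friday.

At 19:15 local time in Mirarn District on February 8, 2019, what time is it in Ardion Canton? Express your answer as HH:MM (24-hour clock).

1 September 2018 is a Saturday, so the first Monday is September 3 and the second is September 10.
1 March 2019 is a Friday, so Sundays fall on 3, 10, 17, 24, 31; the last is March 31.
February 8, 2019 falls between 10 September 2018 and 31 March 2019, so daylight saving is in effect and Mirarn District is at UTC+07:00.
19:15 Mirarn District − 7h = 12:15 UTC.
1 February 2019 is a Friday, so the first Saturday is February 2 and the second is February 9.
1 November 2019 is a Friday, so the first Sunday is November 3 and the fourth is November 24.
At the standard offset (UTC+05:00), 12:15 UTC + 5h = 17:15 Ardion Canton standard time.
The standard-time date in Ardion Canton, February 8, 2019, does not fall between 9 February and 24 November, so daylight saving is not in effect and Ardion Canton is at UTC+05:00.
12:15 UTC + 5h = 17:15 Ardion Canton.

17:15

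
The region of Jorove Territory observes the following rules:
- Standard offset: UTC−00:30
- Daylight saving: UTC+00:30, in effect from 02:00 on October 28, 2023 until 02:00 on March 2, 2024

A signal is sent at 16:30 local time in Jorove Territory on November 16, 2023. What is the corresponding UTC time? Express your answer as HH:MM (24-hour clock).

November 16, 2023 lies within the daylight-saving period (28 October 2023 – 2 March 2024), so Jorove Territory is on daylight time, UTC+00:30.
16:30 local − 0h30m = 16:00 UTC.

16:00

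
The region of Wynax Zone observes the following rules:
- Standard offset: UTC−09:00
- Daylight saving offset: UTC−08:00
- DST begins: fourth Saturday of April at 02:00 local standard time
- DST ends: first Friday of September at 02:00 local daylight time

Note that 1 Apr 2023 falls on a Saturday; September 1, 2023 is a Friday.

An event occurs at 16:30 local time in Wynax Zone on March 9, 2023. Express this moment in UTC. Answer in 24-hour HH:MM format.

1 April 2023 is a Saturday, so the first Saturday is April 1 and the fourth is April 22.
1 September 2023 is a Friday, so the first Friday is September 1.
March 9, 2023 does not fall between 22 April and 1 September, so daylight saving is not in effect and Wynax Zone is at UTC−09:00.
16:30 local + 9h = 01:30 UTC (rolling into the next day, 10 March 2023).

01:30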